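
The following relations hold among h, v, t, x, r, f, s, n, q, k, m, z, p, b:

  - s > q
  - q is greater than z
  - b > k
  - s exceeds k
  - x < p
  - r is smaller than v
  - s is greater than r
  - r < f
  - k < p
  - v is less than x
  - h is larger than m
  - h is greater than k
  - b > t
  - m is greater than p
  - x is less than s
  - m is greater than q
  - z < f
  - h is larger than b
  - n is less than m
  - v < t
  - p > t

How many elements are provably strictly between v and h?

5

The relations place v below h. An element lies strictly between them when it is forced above v and also forced below h.
Above v: {t, b, x, p, m, s}. Below h: {r, z, t, k, n, b, x, q, p, m}.
Intersection: {t, b, x, p, m} — 5.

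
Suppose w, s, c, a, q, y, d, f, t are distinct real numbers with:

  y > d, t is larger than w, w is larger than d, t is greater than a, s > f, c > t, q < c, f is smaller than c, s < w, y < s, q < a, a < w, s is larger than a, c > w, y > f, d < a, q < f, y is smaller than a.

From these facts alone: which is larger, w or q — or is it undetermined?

Link the given pairs in sequence: q < f; f < y; y < a; a < s; s < w.
Together: q < f < y < a < s < w.
So w is larger.

w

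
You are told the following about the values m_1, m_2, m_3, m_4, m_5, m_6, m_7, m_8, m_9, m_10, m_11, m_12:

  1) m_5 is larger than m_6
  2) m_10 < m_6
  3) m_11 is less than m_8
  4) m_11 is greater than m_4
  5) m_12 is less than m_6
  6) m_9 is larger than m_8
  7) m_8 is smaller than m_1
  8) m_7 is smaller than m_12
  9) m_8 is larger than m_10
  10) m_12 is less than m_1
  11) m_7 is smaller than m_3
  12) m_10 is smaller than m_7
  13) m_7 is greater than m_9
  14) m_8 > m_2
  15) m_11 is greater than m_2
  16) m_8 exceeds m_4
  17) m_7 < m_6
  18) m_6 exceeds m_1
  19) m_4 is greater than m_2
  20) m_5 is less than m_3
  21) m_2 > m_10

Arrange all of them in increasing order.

m_10 < m_2 < m_4 < m_11 < m_8 < m_9 < m_7 < m_12 < m_1 < m_6 < m_5 < m_3

The consecutive links are each given: m_10 < m_2; m_2 < m_4; m_4 < m_11; m_11 < m_8; m_8 < m_9; m_9 < m_7; m_7 < m_12; m_12 < m_1; m_1 < m_6; m_6 < m_5; m_5 < m_3.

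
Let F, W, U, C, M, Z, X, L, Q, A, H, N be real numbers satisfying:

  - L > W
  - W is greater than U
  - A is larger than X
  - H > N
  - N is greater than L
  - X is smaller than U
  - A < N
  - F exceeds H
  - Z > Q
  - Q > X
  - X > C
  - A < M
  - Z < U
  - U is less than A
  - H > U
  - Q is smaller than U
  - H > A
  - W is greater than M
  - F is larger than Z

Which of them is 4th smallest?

Piecing the relations together gives one ordering: C < X < Q < Z < U < A < M < W < L < N < H < F.
The 4th smallest is Z.

Z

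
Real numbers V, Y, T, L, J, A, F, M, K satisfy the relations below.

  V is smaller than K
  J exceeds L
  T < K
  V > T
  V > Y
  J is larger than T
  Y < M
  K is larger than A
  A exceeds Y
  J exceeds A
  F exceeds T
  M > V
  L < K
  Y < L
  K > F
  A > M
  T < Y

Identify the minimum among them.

T

Chaining upward from T: directly above it, Y, F, V, K, J; then M, A, L.
That covers every other element, and nothing is given below T, so T is the minimum.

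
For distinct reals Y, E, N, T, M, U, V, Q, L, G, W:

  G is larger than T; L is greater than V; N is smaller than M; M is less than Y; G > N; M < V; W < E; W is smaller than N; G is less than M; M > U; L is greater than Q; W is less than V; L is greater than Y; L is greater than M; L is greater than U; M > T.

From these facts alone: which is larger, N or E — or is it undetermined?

undetermined

Following every chain through N: above N we get G, M, V, Y, L; below N we get W.
E is not reached, and no chain runs the other way from E to N.
So the given relations leave the order of N and E undetermined.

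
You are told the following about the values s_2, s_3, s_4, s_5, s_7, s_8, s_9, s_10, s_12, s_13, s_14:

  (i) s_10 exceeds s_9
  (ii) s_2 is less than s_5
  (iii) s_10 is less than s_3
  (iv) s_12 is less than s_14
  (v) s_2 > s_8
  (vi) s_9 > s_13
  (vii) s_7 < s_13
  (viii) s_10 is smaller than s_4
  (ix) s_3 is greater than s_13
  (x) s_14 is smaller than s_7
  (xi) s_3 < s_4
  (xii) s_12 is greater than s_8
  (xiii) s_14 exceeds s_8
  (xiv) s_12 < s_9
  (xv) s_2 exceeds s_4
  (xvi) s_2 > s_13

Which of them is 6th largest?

The consecutive relations fix a unique order: s_8 < s_12 < s_14 < s_7 < s_13 < s_9 < s_10 < s_3 < s_4 < s_2 < s_5.
The 6th largest is s_9.

s_9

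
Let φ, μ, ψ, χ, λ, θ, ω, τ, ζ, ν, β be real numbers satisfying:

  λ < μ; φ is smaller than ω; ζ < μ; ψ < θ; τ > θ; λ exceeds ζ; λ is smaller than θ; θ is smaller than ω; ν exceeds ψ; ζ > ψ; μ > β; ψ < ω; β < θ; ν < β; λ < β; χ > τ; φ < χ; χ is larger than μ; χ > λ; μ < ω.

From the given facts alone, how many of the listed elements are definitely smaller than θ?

5

The elements the relations force below θ are ψ, ν, ζ, λ, β — no chain reaches any other.
That is 5.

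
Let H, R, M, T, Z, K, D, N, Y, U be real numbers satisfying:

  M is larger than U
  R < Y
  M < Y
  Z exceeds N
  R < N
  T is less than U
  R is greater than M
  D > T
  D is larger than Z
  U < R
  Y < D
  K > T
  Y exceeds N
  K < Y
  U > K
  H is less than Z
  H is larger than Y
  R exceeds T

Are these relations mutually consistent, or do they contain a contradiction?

consistent

The single ordering T < K < U < M < R < N < Y < H < Z < D satisfies every listed relation, so no contradiction arises.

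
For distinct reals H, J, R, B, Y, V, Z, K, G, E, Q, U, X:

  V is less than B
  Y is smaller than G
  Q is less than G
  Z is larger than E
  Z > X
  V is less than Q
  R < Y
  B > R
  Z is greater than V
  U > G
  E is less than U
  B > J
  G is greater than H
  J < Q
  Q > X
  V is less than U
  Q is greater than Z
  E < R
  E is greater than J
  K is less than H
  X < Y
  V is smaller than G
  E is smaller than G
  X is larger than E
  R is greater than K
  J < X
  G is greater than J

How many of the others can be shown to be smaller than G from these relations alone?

10

Directly below G: V, J, E, H, Q, Y.
One step further: K, X, Z, R (10 so far).
No other element is forced below G by the given relations, so the count is 10.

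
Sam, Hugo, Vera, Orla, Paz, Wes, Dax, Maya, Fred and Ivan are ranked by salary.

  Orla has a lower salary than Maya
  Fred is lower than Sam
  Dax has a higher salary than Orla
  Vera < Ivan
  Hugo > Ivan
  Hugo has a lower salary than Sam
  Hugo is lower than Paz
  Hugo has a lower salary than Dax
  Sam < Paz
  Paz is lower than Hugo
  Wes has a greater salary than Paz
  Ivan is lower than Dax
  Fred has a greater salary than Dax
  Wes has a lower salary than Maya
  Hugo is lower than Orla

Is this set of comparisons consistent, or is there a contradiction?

inconsistent

We have Paz < Hugo stated directly, yet also Hugo < Orla < Dax < Fred < Sam < Paz by chaining the others — so Hugo < Paz. Contradiction.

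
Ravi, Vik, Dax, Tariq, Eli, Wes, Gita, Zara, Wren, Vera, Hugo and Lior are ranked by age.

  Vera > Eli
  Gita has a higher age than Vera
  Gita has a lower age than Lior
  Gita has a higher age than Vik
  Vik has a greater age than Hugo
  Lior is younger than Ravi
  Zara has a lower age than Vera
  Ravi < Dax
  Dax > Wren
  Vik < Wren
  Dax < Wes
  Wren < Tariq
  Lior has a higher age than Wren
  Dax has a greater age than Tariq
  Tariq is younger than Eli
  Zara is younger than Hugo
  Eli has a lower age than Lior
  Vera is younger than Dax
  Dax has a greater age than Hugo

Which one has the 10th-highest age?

Vik

The consecutive relations fix a unique order: Zara < Hugo < Vik < Wren < Tariq < Eli < Vera < Gita < Lior < Ravi < Dax < Wes.
Counting 10 from the largest end gives Vik.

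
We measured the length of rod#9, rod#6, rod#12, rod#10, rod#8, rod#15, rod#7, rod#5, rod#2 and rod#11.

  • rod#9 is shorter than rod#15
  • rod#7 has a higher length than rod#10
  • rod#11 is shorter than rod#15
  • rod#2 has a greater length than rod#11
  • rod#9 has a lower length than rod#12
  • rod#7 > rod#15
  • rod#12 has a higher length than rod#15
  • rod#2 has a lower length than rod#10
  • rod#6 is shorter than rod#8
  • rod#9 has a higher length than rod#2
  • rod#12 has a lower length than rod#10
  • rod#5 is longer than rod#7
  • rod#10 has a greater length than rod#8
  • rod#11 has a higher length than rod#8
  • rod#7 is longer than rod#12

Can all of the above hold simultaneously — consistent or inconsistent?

Every relation is compatible with rod#6 < rod#8 < rod#11 < rod#2 < rod#9 < rod#15 < rod#12 < rod#10 < rod#7 < rod#5; the set is consistent.

consistent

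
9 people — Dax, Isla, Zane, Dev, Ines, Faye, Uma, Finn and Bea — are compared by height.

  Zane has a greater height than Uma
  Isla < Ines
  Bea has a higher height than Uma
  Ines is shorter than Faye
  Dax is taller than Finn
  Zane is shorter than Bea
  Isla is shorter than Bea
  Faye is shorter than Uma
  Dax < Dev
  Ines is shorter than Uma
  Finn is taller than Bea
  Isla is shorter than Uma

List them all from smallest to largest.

Isla < Ines < Faye < Uma < Zane < Bea < Finn < Dax < Dev

The consecutive links are each given: Isla < Ines; Ines < Faye; Faye < Uma; Uma < Zane; Zane < Bea; Bea < Finn; Finn < Dax; Dax < Dev.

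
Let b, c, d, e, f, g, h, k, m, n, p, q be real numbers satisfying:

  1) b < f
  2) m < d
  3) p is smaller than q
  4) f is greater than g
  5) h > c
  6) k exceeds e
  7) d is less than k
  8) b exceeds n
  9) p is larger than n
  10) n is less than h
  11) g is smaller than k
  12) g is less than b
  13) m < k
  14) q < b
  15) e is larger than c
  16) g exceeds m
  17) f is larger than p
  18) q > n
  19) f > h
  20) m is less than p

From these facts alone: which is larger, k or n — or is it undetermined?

undetermined

Following every chain through n: above n we get p, q, h, b, f.
k is not reached, and no chain runs the other way from k to n.
So the given relations leave the order of n and k undetermined.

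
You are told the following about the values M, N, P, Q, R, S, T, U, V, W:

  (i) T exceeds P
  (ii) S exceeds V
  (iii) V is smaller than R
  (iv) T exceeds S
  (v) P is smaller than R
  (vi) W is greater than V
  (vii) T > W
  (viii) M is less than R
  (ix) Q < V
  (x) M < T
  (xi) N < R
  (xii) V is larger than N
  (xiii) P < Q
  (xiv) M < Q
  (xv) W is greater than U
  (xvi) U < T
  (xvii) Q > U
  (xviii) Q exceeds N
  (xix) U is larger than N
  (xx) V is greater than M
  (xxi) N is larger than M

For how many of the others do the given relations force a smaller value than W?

The elements the relations force below W are M, P, N, U, Q, V — no chain reaches any other.
That is 6.

6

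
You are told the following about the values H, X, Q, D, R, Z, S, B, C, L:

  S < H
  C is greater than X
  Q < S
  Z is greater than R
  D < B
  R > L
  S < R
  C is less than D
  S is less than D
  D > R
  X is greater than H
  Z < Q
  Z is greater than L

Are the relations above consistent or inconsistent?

inconsistent

Chaining the given relations yields R < Z < Q < S, so R < S. But one relation states S < R. These cannot both hold.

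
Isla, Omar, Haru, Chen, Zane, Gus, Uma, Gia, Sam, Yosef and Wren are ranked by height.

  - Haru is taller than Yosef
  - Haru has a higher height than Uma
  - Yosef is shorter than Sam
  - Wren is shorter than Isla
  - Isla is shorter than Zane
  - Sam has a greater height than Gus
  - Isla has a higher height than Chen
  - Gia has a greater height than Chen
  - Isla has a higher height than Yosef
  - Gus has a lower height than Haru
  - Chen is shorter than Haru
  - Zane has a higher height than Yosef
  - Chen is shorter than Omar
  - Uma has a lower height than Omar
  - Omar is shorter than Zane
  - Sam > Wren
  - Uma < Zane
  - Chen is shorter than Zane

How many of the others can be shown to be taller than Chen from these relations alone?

Directly above Chen: Haru, Omar, Gia, Isla, Zane.
Nothing else is reachable above Chen; 5 in all.

5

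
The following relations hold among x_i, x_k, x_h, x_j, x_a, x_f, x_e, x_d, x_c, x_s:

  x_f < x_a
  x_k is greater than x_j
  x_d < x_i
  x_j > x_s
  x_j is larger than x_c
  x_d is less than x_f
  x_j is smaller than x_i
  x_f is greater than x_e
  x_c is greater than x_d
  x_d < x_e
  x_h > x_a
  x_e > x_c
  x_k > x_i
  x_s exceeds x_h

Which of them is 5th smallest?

x_a

The consecutive relations fix a unique order: x_d < x_c < x_e < x_f < x_a < x_h < x_s < x_j < x_i < x_k.
The 5th smallest is x_a.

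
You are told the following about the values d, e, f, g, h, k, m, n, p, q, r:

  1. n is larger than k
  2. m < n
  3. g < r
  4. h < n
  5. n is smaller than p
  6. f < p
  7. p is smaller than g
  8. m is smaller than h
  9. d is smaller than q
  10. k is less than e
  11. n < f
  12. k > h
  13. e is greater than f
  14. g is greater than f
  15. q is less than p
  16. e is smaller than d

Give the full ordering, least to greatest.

Nothing is placed below m, so it is least; from there m < h; h < k; k < n; n < f; f < e; e < d; d < q; q < p; p < g; g < r, each given directly.

m < h < k < n < f < e < d < q < p < g < r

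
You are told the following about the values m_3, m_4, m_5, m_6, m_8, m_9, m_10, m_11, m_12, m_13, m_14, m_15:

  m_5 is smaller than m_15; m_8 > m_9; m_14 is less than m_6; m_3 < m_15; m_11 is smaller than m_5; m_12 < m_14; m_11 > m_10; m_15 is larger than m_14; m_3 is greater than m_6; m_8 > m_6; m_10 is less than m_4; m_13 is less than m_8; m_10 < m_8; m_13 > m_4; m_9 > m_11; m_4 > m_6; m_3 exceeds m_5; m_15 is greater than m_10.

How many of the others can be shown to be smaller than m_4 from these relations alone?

The elements the relations force below m_4 are m_12, m_10, m_14, m_6 — no chain reaches any other.
That is 4.

4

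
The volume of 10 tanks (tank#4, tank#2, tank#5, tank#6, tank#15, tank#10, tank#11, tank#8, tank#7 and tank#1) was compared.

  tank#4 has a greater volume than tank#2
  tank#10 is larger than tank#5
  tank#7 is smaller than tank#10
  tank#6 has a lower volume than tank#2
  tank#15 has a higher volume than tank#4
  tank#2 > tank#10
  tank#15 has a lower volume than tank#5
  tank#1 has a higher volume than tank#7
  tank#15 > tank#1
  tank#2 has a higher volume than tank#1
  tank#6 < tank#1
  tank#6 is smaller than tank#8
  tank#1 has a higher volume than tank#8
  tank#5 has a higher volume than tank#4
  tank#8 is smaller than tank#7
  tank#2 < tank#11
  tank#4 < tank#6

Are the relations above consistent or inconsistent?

Chaining the given relations yields tank#4 < tank#6 < tank#8 < tank#7 < tank#1 < tank#15 < tank#5 < tank#10 < tank#2, so tank#4 < tank#2. But one relation states tank#2 < tank#4. These cannot both hold.

inconsistent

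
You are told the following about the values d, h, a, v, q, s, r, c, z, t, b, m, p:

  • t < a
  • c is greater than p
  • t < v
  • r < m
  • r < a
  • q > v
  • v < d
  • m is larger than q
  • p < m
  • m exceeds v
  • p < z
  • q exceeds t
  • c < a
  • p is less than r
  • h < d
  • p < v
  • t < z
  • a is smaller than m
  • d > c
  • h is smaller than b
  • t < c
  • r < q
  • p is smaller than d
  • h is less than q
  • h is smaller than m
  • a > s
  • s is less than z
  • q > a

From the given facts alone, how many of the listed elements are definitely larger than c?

4

The elements the relations force above c are a, q, d, m — no chain reaches any other.
That is 4.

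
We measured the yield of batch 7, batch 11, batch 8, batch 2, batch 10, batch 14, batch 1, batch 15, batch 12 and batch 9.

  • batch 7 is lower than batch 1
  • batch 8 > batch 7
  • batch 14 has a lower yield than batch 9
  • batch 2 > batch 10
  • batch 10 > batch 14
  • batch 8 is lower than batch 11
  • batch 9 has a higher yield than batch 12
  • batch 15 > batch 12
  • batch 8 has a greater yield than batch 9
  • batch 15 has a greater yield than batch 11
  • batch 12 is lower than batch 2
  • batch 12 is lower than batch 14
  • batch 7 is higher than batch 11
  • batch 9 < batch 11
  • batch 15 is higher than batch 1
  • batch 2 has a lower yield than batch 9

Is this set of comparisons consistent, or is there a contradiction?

inconsistent

We have batch 7 < batch 8 stated directly, yet also batch 8 < batch 11 < batch 7 by chaining the others — so batch 8 < batch 7. Contradiction.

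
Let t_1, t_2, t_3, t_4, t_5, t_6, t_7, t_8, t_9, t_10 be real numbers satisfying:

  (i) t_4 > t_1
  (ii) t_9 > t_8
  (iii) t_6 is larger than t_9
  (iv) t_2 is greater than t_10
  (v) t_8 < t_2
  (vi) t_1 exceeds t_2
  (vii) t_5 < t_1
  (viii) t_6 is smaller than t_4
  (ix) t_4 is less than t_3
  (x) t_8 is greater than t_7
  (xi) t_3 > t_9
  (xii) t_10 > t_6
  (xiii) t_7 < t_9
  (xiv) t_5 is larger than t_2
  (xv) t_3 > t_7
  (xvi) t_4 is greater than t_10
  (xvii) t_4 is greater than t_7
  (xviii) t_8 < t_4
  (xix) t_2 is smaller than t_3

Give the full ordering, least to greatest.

t_7 < t_8 < t_9 < t_6 < t_10 < t_2 < t_5 < t_1 < t_4 < t_3

The consecutive links are each given: t_7 < t_8; t_8 < t_9; t_9 < t_6; t_6 < t_10; t_10 < t_2; t_2 < t_5; t_5 < t_1; t_1 < t_4; t_4 < t_3.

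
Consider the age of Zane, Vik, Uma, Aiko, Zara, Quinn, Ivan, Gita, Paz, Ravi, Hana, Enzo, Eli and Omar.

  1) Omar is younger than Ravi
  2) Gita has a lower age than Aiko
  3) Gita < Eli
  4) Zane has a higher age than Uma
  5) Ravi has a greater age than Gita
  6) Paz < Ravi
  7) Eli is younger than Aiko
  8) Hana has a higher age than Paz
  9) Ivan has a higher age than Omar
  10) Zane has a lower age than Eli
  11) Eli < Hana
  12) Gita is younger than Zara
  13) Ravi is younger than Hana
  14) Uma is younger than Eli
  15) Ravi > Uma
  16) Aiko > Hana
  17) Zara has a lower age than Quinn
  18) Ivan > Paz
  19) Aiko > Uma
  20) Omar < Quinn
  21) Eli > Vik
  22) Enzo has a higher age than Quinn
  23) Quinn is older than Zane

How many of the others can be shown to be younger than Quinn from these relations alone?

The elements the relations force below Quinn are Gita, Zara, Omar, Uma, Zane — no chain reaches any other.
That is 5.

5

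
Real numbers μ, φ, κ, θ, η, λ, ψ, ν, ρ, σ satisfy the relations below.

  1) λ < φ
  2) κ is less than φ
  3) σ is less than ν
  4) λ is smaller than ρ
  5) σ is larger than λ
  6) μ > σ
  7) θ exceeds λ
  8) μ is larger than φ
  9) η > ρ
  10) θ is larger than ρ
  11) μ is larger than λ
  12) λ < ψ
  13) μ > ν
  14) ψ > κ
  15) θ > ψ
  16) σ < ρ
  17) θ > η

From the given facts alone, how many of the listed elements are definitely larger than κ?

Directly above κ: φ, ψ.
One step further: μ, θ (4 so far).
No other element is forced above κ by the given relations, so the count is 4.

4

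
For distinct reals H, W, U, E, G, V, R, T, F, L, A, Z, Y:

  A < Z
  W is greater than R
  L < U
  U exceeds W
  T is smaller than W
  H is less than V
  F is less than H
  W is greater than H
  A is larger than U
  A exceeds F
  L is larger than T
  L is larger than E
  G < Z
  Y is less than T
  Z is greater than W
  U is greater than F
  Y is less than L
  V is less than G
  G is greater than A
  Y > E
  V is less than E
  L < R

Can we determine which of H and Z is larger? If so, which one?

Z

Chaining the given relations: H < V < E < Y < T < L < R < W < U < A < G < Z.
So Z is larger.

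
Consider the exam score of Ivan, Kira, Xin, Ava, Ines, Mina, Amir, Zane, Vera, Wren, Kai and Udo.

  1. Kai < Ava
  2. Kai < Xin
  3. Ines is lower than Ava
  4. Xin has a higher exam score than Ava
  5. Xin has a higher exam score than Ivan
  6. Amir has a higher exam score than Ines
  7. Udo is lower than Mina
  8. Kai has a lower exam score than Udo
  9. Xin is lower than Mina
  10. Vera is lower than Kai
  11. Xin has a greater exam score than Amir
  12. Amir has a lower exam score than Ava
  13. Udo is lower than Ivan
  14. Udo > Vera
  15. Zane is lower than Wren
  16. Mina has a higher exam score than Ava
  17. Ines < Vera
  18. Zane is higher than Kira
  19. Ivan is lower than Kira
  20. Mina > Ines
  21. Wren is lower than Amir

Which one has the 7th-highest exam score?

Kira

The consecutive relations fix a unique order: Ines < Vera < Kai < Udo < Ivan < Kira < Zane < Wren < Amir < Ava < Xin < Mina.
Counting 7 from the largest end gives Kira.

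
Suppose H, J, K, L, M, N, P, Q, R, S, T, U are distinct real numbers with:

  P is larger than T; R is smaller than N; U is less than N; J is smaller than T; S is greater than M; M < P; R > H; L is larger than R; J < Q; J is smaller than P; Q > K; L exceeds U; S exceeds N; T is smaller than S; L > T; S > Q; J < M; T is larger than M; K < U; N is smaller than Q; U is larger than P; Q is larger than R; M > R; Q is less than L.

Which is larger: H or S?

S

Chaining the given relations: H < R < M < T < P < U < N < Q < S.
So H < S; S is the larger of the two.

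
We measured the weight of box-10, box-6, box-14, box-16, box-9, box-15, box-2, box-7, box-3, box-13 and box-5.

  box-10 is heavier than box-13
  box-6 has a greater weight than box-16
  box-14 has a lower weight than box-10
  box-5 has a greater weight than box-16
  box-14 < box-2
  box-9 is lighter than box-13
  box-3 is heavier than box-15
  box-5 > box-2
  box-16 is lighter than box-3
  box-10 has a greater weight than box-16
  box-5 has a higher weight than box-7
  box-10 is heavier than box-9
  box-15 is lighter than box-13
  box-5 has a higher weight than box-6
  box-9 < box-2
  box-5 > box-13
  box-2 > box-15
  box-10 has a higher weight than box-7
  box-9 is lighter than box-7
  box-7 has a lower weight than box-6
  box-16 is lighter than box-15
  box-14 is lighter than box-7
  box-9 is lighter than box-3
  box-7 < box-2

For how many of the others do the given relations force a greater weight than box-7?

4

Directly above box-7: box-2, box-6, box-5, box-10.
Nothing else is reachable above box-7; 4 in all.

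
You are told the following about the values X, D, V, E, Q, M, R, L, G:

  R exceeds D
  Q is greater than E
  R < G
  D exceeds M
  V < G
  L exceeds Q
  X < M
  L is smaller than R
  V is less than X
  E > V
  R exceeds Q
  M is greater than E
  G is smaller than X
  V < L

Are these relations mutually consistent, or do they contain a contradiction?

Chaining the given relations yields R < G < X < M < D, so R < D. But one relation states D < R. These cannot both hold.

inconsistent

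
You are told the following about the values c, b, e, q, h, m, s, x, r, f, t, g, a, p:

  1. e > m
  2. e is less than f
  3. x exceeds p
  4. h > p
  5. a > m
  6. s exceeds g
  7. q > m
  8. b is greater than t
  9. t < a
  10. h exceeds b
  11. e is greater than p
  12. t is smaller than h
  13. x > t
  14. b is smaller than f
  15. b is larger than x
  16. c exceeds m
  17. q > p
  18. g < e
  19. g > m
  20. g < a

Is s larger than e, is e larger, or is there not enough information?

Following every chain through e: above e we get f; below e we get m, g, p.
s is not reached, and no chain runs the other way from s to e.
So the given relations leave the order of e and s undetermined.

undetermined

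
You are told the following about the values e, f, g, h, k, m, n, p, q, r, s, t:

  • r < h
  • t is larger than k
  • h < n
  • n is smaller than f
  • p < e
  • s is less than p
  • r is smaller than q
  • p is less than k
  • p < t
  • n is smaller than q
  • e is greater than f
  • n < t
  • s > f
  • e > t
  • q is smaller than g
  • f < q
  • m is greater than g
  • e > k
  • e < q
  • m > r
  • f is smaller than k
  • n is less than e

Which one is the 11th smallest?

The consecutive relations fix a unique order: r < h < n < f < s < p < k < t < e < q < g < m.
The 11th smallest is g.

g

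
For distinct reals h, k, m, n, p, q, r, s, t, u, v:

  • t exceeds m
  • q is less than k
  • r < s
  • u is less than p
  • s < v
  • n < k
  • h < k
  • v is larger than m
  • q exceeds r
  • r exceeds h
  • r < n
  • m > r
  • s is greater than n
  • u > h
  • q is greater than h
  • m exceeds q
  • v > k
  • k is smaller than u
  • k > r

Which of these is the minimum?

Chaining upward from h: directly above it, r, q, k, u; then n, s, m, v, p; then t.
That covers every other element, and nothing is given below h, so h is the minimum.

h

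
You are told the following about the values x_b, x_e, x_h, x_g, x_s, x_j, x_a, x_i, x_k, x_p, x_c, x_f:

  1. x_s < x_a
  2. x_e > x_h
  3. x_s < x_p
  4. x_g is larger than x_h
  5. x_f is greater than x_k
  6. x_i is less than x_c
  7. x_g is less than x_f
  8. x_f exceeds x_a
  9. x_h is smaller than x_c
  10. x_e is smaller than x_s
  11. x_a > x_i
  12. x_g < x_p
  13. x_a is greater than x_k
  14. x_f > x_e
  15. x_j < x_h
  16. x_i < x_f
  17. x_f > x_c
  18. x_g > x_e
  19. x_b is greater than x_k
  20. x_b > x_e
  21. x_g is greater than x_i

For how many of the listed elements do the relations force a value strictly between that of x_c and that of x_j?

1

Chaining upward from x_j reaches: x_h, x_e, x_b, x_s, x_g, x_a, x_p, x_f.
Chaining downward from x_c reaches: x_h, x_i.
Strictly between x_j and x_c are those in both lists: x_h — 1 element.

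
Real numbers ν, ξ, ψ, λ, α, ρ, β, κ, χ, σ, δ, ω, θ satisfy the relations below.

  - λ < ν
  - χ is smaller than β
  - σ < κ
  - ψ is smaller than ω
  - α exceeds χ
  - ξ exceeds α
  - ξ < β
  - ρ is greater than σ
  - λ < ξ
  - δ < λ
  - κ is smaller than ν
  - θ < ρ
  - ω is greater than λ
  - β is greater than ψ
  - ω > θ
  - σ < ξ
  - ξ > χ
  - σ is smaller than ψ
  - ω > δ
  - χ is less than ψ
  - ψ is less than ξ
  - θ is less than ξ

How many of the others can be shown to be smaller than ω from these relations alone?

From ω the given relations immediately reach θ, δ, ψ, λ.
From those, χ, σ — 6 in total.
No other element is forced below ω by the given relations, so the count is 6.

6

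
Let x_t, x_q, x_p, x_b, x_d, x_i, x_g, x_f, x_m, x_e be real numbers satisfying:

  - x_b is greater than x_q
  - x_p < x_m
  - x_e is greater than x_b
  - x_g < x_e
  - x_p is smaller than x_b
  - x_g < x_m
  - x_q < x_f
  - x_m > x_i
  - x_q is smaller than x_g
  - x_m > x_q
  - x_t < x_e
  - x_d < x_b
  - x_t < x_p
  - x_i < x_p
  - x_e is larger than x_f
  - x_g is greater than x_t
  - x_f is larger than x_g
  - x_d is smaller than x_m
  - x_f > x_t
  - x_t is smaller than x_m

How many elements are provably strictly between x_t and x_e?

The relations place x_t below x_e. An element lies strictly between them when it is forced above x_t and also forced below x_e.
Above x_t: {x_p, x_g, x_f, x_b, x_m}. Below x_e: {x_d, x_q, x_i, x_p, x_g, x_f, x_b}.
Intersection: {x_p, x_g, x_f, x_b} — 4.

4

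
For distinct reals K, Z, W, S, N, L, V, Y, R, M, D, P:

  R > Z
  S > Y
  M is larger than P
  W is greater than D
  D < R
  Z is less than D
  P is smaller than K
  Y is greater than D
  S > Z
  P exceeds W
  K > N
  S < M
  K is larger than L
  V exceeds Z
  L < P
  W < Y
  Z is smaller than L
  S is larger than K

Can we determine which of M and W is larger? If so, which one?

M

W < P < K < S < M, by transitivity through P, K, S.
So M is larger.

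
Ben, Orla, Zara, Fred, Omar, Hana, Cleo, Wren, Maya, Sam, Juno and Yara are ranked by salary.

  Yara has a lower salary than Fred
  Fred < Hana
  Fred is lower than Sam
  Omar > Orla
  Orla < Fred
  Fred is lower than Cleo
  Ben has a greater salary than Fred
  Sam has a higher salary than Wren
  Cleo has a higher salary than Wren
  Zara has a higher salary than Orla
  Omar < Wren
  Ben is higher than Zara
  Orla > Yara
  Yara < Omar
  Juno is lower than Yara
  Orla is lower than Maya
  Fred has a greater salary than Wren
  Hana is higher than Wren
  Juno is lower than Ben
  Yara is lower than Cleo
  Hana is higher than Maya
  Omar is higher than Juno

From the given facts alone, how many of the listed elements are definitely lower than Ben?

7

From Ben the given relations immediately reach Juno, Fred, Zara.
From those, Yara, Orla, Wren — 6 in total.
From those, Omar — 7 in total.
No other element is forced below Ben by the given relations, so the count is 7.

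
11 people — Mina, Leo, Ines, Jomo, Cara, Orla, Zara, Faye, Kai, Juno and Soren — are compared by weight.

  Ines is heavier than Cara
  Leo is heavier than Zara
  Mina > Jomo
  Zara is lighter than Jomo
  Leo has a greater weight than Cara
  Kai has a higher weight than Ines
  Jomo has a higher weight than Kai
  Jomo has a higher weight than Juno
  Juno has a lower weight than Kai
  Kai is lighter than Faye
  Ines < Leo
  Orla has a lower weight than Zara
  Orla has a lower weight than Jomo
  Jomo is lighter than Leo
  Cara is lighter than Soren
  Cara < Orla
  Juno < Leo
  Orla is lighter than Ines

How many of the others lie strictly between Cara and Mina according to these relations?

Chaining upward from Cara reaches: Orla, Zara, Ines, Soren, Kai, Faye, Jomo, Leo.
Chaining downward from Mina reaches: Juno, Orla, Zara, Ines, Kai, Jomo.
Strictly between Cara and Mina are those in both lists: Orla, Zara, Ines, Kai, Jomo — 5 elements.

5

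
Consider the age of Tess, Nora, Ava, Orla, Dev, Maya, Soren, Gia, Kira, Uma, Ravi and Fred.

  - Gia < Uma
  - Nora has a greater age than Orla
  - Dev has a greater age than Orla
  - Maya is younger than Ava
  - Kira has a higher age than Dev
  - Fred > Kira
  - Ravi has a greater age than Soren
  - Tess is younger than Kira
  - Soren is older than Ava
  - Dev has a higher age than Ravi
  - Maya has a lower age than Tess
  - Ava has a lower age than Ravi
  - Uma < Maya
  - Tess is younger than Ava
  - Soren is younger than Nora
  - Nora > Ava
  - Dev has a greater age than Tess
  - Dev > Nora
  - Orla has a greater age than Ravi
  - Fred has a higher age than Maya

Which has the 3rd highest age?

Dev

The consecutive relations fix a unique order: Gia < Uma < Maya < Tess < Ava < Soren < Ravi < Orla < Nora < Dev < Kira < Fred.
The 3rd largest is Dev.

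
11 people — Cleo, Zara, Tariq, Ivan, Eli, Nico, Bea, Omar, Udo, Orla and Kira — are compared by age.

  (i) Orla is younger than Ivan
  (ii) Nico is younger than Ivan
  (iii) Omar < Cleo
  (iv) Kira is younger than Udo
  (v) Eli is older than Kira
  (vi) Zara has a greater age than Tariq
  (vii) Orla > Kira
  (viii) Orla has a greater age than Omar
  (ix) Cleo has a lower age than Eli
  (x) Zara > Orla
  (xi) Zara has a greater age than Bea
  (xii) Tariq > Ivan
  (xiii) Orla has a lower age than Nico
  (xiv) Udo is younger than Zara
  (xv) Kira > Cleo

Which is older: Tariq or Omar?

Omar < Cleo and Cleo < Kira give Omar < Kira.
Then Kira < Orla extends the chain to Orla.
Then Orla < Nico extends the chain to Nico.
Then Nico < Ivan extends the chain to Ivan.
Then Ivan < Tariq extends the chain to Tariq.
So Omar < Tariq; Tariq is the older of the two.

Tariq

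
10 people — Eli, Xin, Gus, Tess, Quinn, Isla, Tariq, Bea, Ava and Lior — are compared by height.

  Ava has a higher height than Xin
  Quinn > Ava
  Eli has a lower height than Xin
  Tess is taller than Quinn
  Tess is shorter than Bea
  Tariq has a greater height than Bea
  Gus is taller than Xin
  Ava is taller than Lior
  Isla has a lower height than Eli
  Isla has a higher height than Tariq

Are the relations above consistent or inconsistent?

inconsistent

We have Xin < Ava stated directly, yet also Ava < Quinn < Tess < Bea < Tariq < Isla < Eli < Xin by chaining the others — so Ava < Xin. Contradiction.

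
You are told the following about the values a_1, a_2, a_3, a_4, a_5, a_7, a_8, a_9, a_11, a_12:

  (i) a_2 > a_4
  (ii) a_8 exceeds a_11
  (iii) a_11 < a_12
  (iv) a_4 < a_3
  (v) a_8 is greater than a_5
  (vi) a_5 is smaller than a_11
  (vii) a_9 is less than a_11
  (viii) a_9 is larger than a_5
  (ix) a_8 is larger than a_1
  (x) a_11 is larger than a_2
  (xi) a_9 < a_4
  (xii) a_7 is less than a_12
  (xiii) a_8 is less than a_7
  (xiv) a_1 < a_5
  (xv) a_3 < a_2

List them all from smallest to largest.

a_1 < a_5 < a_9 < a_4 < a_3 < a_2 < a_11 < a_8 < a_7 < a_12

Nothing is placed below a_1, so it is least; from there a_1 < a_5; a_5 < a_9; a_9 < a_4; a_4 < a_3; a_3 < a_2; a_2 < a_11; a_11 < a_8; a_8 < a_7; a_7 < a_12, each given directly.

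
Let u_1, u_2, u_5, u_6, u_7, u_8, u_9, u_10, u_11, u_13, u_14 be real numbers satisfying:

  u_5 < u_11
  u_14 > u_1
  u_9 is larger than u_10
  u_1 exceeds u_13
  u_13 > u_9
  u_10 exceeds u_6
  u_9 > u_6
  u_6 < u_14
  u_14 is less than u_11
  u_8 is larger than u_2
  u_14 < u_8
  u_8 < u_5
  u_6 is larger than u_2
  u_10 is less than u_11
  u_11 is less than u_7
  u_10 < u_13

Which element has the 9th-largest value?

Chaining the given pairs: u_2 < u_6 < u_10 < u_9 < u_13 < u_1 < u_14 < u_8 < u_5 < u_11 < u_7.
Counting 9 from the largest end gives u_10.

u_10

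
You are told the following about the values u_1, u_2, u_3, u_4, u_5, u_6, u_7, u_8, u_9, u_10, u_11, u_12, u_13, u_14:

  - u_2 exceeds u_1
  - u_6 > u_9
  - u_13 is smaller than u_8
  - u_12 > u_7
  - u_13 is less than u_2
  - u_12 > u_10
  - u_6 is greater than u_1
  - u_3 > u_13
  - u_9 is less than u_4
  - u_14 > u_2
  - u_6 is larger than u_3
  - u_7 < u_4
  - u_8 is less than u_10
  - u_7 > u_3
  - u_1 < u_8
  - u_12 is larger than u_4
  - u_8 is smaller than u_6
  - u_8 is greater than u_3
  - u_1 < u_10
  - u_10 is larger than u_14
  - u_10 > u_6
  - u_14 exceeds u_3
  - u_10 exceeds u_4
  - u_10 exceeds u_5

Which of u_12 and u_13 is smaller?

u_13 < u_3 and u_3 < u_7 give u_13 < u_7.
With u_7 < u_4: u_13 < u_3 < u_7 < u_4.
Then u_4 < u_10 extends the chain to u_10.
With u_10 < u_12: u_13 < u_3 < u_7 < u_4 < u_10 < u_12.
So u_13 < u_12; u_13 is the smaller of the two.

u_13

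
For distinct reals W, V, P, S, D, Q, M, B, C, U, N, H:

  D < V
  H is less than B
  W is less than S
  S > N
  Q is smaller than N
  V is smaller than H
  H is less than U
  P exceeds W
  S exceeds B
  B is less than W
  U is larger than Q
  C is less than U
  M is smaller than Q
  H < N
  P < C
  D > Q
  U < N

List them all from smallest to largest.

Each adjacent pair is fixed by a given relation: M < Q; Q < D; D < V; V < H; H < B; B < W; W < P; P < C; C < U; U < N; N < S. Chaining them end to end gives the full order.

M < Q < D < V < H < B < W < P < C < U < N < S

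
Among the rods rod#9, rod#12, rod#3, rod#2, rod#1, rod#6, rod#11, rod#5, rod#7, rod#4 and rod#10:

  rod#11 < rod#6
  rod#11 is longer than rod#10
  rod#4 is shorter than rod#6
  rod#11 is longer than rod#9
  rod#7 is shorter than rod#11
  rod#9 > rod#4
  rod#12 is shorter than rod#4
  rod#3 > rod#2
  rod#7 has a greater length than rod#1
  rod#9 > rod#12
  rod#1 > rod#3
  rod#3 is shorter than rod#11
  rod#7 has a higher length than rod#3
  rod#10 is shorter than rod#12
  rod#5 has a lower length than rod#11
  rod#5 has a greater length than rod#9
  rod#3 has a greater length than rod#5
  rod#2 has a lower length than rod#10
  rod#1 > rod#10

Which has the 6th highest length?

Piecing the relations together gives one ordering: rod#2 < rod#10 < rod#12 < rod#4 < rod#9 < rod#5 < rod#3 < rod#1 < rod#7 < rod#11 < rod#6.
Counting 6 from the largest end gives rod#5.

rod#5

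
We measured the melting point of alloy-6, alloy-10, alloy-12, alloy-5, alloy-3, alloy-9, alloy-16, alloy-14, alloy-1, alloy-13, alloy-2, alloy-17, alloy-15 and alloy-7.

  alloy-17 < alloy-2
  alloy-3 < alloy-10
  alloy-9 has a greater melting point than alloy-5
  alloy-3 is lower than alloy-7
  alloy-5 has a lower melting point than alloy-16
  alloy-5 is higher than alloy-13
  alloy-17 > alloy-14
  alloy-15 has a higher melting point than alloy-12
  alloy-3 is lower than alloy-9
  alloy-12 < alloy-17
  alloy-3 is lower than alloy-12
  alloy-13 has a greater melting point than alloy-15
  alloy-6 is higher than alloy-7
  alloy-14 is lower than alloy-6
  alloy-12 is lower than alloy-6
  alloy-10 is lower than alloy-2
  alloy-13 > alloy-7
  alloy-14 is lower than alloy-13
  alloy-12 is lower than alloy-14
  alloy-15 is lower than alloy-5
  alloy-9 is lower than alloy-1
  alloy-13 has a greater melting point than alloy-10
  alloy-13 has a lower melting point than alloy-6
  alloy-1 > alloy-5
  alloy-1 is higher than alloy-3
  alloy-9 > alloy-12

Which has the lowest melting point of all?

alloy-3

alloy-12 is not least since alloy-3 < alloy-12; alloy-7 is not least since alloy-3 < alloy-7; alloy-10 is not least since alloy-3 < alloy-10; alloy-15 is not least since alloy-12 < alloy-15; alloy-14 is not least since alloy-12 < alloy-14; alloy-13 is not least since alloy-15 < alloy-13; alloy-5 is not least since alloy-13 < alloy-5; alloy-17 is not least since alloy-12 < alloy-17; alloy-2 is not least since alloy-17 < alloy-2; alloy-6 is not least since alloy-14 < alloy-6; alloy-9 is not least since alloy-3 < alloy-9; alloy-16 is not least since alloy-5 < alloy-16; alloy-1 is not least since alloy-5 < alloy-1.
Only alloy-3 has nothing below it, so alloy-3 is the lowest melting point.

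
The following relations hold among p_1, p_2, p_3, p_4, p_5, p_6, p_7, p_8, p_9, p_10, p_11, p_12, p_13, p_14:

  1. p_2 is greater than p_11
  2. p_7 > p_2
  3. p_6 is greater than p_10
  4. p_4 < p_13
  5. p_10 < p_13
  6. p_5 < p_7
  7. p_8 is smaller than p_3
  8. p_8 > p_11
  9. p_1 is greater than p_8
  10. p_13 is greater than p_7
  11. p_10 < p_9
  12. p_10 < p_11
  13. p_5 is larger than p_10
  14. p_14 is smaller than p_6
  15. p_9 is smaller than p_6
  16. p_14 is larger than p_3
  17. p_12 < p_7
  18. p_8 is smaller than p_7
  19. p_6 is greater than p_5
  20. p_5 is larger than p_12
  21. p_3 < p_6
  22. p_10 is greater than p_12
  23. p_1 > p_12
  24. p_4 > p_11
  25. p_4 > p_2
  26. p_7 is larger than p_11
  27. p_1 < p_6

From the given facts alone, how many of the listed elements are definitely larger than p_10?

Directly above p_10: p_5, p_11, p_9, p_13, p_6.
One step further: p_8, p_2, p_7, p_4 (9 so far).
One step further: p_3, p_1 (11 so far).
One step further: p_14 (12 so far).
Nothing else is reachable above p_10; 12 in all.

12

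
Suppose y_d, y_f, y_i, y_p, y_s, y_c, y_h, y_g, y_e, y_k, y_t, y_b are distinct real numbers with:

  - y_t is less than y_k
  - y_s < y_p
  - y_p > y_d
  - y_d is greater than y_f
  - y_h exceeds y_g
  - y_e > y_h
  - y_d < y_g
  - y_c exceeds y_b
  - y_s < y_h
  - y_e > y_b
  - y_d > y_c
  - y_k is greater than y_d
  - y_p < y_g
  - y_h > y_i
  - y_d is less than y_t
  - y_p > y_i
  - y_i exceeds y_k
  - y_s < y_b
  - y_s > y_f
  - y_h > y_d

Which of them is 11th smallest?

Chaining the given pairs: y_f < y_s < y_b < y_c < y_d < y_t < y_k < y_i < y_p < y_g < y_h < y_e.
The 11th smallest is y_h.

y_h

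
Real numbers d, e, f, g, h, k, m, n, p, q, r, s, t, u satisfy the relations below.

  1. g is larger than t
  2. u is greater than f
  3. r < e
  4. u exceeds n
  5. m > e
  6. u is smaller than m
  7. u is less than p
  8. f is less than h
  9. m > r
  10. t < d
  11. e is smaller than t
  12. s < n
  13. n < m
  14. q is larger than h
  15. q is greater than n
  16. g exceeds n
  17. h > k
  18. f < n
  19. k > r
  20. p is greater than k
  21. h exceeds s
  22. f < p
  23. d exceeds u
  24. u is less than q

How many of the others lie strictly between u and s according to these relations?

Chaining upward from s reaches: n, h, q, d, g, p, m.
Chaining downward from u reaches: f, n.
Strictly between s and u are those in both lists: n — 1 element.

1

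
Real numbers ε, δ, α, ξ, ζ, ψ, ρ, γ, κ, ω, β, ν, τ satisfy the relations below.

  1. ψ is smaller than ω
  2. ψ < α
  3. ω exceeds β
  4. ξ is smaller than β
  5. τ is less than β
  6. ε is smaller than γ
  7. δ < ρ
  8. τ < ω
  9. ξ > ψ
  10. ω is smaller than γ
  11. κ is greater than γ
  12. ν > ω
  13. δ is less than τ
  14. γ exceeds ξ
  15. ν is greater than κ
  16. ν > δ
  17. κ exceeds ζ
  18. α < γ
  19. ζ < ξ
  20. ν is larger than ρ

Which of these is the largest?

ζ is not greatest since ζ < κ; δ is not greatest since δ < τ; ψ is not greatest since ψ < ω; τ is not greatest since τ < β; α is not greatest since α < γ; ε is not greatest since ε < γ; ξ is not greatest since ξ < β; β is not greatest since β < ω; ω is not greatest since ω < γ; γ is not greatest since γ < κ; κ is not greatest since κ < ν; ρ is not greatest since ρ < ν.
Only ν has nothing above it, so ν is the largest.

ν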